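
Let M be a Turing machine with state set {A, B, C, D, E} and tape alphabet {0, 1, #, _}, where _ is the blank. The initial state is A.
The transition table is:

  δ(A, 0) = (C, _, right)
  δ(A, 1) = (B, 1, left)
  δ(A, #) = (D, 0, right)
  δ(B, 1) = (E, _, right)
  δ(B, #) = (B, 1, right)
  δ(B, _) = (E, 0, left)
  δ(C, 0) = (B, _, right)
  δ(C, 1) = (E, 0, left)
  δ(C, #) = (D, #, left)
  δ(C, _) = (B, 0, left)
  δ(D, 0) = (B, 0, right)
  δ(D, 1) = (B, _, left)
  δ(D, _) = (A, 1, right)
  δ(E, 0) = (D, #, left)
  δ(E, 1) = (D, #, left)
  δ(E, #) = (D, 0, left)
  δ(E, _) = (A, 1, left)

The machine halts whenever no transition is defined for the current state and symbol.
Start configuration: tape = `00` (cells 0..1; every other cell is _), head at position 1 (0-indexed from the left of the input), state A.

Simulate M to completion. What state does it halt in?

A | _0[0]_   read 0 → write _, move right, go to C
C | _0_[_]   read _ → write 0, move left, go to B
B | _0[_]0   read _ → write 0, move left, go to E
E | _[0]00   read 0 → write #, move left, go to D
D | [_]#00   read _ → write 1, move right, go to A
A | 1[#]00   read # → write 0, move right, go to D
D | 10[0]0   read 0 → write 0, move right, go to B
B | 100[0]
No transition is defined for (B, 0); M halts in state B.

B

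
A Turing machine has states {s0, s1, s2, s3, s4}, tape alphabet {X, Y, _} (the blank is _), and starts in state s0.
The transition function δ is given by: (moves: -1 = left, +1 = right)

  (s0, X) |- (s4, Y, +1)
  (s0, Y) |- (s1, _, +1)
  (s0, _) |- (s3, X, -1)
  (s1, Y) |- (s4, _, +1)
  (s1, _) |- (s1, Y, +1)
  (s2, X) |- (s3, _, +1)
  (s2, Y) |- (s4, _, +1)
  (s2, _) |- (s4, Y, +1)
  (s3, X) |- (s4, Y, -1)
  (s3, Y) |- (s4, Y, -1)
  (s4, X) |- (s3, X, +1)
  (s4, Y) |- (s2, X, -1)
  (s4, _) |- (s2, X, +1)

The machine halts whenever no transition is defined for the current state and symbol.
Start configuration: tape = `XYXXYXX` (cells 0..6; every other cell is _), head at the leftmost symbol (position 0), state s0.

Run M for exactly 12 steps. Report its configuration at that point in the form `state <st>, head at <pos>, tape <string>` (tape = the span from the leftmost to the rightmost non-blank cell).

state s3, head at 2, tape XYXYXX

state=s0 head=0 tape=[X]YXXYXX   (s0,X)→(s4,Y,+1)
state=s4 head=1 tape=Y[Y]XXYXX   (s4,Y)→(s2,X,-1)
state=s2 head=0 tape=[Y]XXXYXX   (s2,Y)→(s4,_,+1)
state=s4 head=1 tape=_[X]XXYXX   (s4,X)→(s3,X,+1)
state=s3 head=2 tape=_X[X]XYXX   (s3,X)→(s4,Y,-1)
state=s4 head=1 tape=_[X]YXYXX   (s4,X)→(s3,X,+1)
state=s3 head=2 tape=_X[Y]XYXX   (s3,Y)→(s4,Y,-1)
state=s4 head=1 tape=_[X]YXYXX   (s4,X)→(s3,X,+1)
state=s3 head=2 tape=_X[Y]XYXX   (s3,Y)→(s4,Y,-1)
state=s4 head=1 tape=_[X]YXYXX   (s4,X)→(s3,X,+1)
state=s3 head=2 tape=_X[Y]XYXX   (s3,Y)→(s4,Y,-1)
state=s4 head=1 tape=_[X]YXYXX   (s4,X)→(s3,X,+1)
state=s3 head=2 tape=_X[Y]XYXX
After 12 steps: state s3, head at 2, tape XYXYXX.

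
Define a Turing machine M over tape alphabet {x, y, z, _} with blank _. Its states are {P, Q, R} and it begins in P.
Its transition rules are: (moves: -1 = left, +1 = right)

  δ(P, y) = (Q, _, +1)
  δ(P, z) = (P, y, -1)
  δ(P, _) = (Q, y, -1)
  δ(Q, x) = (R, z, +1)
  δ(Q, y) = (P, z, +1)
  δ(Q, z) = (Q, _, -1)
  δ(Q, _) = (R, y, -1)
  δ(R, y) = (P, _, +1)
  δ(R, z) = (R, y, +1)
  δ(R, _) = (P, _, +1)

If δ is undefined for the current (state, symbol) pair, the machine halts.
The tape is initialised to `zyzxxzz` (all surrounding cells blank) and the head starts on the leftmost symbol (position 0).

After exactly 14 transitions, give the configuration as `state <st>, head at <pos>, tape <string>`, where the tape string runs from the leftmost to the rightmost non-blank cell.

state P, head at -2, tape y_yyyxxzz

P | ___[z]yzxxzz   read z → write y, move -1, go to P
P | __[_]yyzxxzz   read _ → write y, move -1, go to Q
Q | _[_]yyyzxxzz   read _ → write y, move -1, go to R
R | [_]yyyyzxxzz   read _ → write _, move +1, go to P
P | _[y]yyyzxxzz   read y → write _, move +1, go to Q
Q | __[y]yyzxxzz   read y → write z, move +1, go to P
P | __z[y]yzxxzz   read y → write _, move +1, go to Q
Q | __z_[y]zxxzz   read y → write z, move +1, go to P
P | __z_z[z]xxzz   read z → write y, move -1, go to P
P | __z_[z]yxxzz   read z → write y, move -1, go to P
P | __z[_]yyxxzz   read _ → write y, move -1, go to Q
Q | __[z]yyyxxzz   read z → write _, move -1, go to Q
Q | _[_]_yyyxxzz   read _ → write y, move -1, go to R
R | [_]y_yyyxxzz   read _ → write _, move +1, go to P
P | _[y]_yyyxxzz
After 14 steps: state P, head at -2, tape y_yyyxxzz.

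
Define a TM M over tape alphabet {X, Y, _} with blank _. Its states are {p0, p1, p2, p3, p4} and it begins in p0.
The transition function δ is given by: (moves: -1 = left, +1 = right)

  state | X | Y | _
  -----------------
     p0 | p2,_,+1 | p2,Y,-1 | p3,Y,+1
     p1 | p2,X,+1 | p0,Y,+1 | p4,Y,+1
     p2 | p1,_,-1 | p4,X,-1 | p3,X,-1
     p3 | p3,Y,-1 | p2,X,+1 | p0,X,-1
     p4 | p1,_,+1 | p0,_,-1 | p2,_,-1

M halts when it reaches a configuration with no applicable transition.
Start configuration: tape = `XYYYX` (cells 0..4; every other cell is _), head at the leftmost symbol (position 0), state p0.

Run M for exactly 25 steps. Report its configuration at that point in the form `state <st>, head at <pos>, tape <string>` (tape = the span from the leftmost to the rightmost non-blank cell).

state p2, head at -1, tape XX_XYYX

state=p0 head=0 tape=____[X]YYYX   (p0,X)→(p2,_,+1)
state=p2 head=1 tape=_____[Y]YYX   (p2,Y)→(p4,X,-1)
state=p4 head=0 tape=____[_]XYYX   (p4,_)→(p2,_,-1)
state=p2 head=-1 tape=___[_]_XYYX   (p2,_)→(p3,X,-1)
state=p3 head=-2 tape=__[_]X_XYYX   (p3,_)→(p0,X,-1)
state=p0 head=-3 tape=_[_]XX_XYYX   (p0,_)→(p3,Y,+1)
state=p3 head=-2 tape=_Y[X]X_XYYX   (p3,X)→(p3,Y,-1)
state=p3 head=-3 tape=_[Y]YX_XYYX   (p3,Y)→(p2,X,+1)
state=p2 head=-2 tape=_X[Y]X_XYYX   (p2,Y)→(p4,X,-1)
state=p4 head=-3 tape=_[X]XX_XYYX   (p4,X)→(p1,_,+1)
state=p1 head=-2 tape=__[X]X_XYYX   (p1,X)→(p2,X,+1)
state=p2 head=-1 tape=__X[X]_XYYX   (p2,X)→(p1,_,-1)
state=p1 head=-2 tape=__[X]__XYYX   (p1,X)→(p2,X,+1)
state=p2 head=-1 tape=__X[_]_XYYX   (p2,_)→(p3,X,-1)
state=p3 head=-2 tape=__[X]X_XYYX   (p3,X)→(p3,Y,-1)
state=p3 head=-3 tape=_[_]YX_XYYX   (p3,_)→(p0,X,-1)
state=p0 head=-4 tape=[_]XYX_XYYX   (p0,_)→(p3,Y,+1)
state=p3 head=-3 tape=Y[X]YX_XYYX   (p3,X)→(p3,Y,-1)
state=p3 head=-4 tape=[Y]YYX_XYYX   (p3,Y)→(p2,X,+1)
state=p2 head=-3 tape=X[Y]YX_XYYX   (p2,Y)→(p4,X,-1)
state=p4 head=-4 tape=[X]XYX_XYYX   (p4,X)→(p1,_,+1)
state=p1 head=-3 tape=_[X]YX_XYYX   (p1,X)→(p2,X,+1)
state=p2 head=-2 tape=_X[Y]X_XYYX   (p2,Y)→(p4,X,-1)
state=p4 head=-3 tape=_[X]XX_XYYX   (p4,X)→(p1,_,+1)
state=p1 head=-2 tape=__[X]X_XYYX   (p1,X)→(p2,X,+1)
state=p2 head=-1 tape=__X[X]_XYYX
After 25 steps: state p2, head at -1, tape XX_XYYX.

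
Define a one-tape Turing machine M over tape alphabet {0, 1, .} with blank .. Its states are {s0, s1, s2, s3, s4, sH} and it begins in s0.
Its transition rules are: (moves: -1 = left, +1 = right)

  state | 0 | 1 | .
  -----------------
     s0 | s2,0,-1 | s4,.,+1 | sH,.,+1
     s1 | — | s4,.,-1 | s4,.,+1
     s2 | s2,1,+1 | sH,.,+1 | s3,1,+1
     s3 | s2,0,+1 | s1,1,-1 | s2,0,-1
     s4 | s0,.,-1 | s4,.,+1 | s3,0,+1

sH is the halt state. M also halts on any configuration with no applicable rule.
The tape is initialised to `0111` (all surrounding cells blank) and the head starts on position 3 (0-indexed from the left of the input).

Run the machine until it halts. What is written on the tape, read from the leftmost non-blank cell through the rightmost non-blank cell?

011.11.0

s0 | 011[1]....   read 1 → write ., move +1, go to s4
s4 | 011.[.]...   read . → write 0, move +1, go to s3
s3 | 011.0[.]..   read . → write 0, move -1, go to s2
s2 | 011.[0]0..   read 0 → write 1, move +1, go to s2
s2 | 011.1[0]..   read 0 → write 1, move +1, go to s2
s2 | 011.11[.].   read . → write 1, move +1, go to s3
s3 | 011.111[.]   read . → write 0, move -1, go to s2
s2 | 011.11[1]0   read 1 → write ., move +1, go to sH
sH | 011.11.[0]
The non-blank tape span at halt is 011.11.0.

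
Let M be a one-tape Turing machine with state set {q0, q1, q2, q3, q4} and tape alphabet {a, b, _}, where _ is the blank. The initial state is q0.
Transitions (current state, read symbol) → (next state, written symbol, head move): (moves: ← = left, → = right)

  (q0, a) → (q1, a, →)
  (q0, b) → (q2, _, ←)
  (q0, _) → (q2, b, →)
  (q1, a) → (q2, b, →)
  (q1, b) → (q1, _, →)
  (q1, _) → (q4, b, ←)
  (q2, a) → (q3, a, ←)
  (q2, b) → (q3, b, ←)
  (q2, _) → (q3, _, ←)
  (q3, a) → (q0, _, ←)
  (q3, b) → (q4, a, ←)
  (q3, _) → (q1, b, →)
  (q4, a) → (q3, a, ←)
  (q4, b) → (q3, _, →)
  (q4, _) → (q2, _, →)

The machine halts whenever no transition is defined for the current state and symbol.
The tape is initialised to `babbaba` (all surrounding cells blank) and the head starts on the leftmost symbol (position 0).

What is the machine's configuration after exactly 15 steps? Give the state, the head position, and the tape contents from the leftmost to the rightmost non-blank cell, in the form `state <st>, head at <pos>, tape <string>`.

state q2, head at -1, tape b__abbaba

q0 | __[b]abbaba   read b → write _, move ←, go to q2
q2 | _[_]_abbaba   read _ → write _, move ←, go to q3
q3 | [_]__abbaba   read _ → write b, move →, go to q1
q1 | b[_]_abbaba   read _ → write b, move ←, go to q4
q4 | [b]b_abbaba   read b → write _, move →, go to q3
q3 | _[b]_abbaba   read b → write a, move ←, go to q4
q4 | [_]a_abbaba   read _ → write _, move →, go to q2
q2 | _[a]_abbaba   read a → write a, move ←, go to q3
q3 | [_]a_abbaba   read _ → write b, move →, go to q1
q1 | b[a]_abbaba   read a → write b, move →, go to q2
q2 | bb[_]abbaba   read _ → write _, move ←, go to q3
q3 | b[b]_abbaba   read b → write a, move ←, go to q4
q4 | [b]a_abbaba   read b → write _, move →, go to q3
q3 | _[a]_abbaba   read a → write _, move ←, go to q0
q0 | [_]__abbaba   read _ → write b, move →, go to q2
q2 | b[_]_abbaba
After 15 steps: state q2, head at -1, tape b__abbaba.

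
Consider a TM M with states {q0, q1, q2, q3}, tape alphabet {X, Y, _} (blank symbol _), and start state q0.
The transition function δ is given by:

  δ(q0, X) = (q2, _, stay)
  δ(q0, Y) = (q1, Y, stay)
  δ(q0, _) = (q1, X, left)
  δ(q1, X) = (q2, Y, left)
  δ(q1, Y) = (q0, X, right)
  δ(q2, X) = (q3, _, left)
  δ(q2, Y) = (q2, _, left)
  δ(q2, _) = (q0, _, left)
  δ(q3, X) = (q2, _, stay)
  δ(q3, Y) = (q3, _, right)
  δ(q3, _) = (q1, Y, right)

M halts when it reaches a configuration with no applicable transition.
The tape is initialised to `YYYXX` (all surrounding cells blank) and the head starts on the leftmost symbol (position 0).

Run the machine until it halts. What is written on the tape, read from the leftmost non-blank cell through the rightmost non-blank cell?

q0 | __[Y]YYXX   read Y → write Y, move stay, go to q1
q1 | __[Y]YYXX   read Y → write X, move right, go to q0
q0 | __X[Y]YXX   read Y → write Y, move stay, go to q1
q1 | __X[Y]YXX   read Y → write X, move right, go to q0
q0 | __XX[Y]XX   read Y → write Y, move stay, go to q1
q1 | __XX[Y]XX   read Y → write X, move right, go to q0
q0 | __XXX[X]X   read X → write _, move stay, go to q2
q2 | __XXX[_]X   read _ → write _, move left, go to q0
q0 | __XX[X]_X   read X → write _, move stay, go to q2
q2 | __XX[_]_X   read _ → write _, move left, go to q0
q0 | __X[X]__X   read X → write _, move stay, go to q2
q2 | __X[_]__X   read _ → write _, move left, go to q0
q0 | __[X]___X   read X → write _, move stay, go to q2
q2 | __[_]___X   read _ → write _, move left, go to q0
q0 | _[_]____X   read _ → write X, move left, go to q1
q1 | [_]X____X
The non-blank tape span at halt is X____X.

X____X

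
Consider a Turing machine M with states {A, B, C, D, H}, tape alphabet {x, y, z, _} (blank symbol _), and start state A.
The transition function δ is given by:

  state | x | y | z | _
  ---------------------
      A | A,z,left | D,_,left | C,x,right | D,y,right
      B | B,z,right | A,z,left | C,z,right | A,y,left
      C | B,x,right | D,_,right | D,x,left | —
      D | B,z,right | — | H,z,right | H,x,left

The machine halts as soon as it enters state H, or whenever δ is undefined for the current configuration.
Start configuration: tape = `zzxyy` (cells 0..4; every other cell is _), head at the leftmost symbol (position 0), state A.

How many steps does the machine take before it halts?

A | [z]zxyy__   read z → write x, move right, go to C
C | x[z]xyy__   read z → write x, move left, go to D
D | [x]xxyy__   read x → write z, move right, go to B
B | z[x]xyy__   read x → write z, move right, go to B
B | zz[x]yy__   read x → write z, move right, go to B
B | zzz[y]y__   read y → write z, move left, go to A
A | zz[z]zy__   read z → write x, move right, go to C
C | zzx[z]y__   read z → write x, move left, go to D
D | zz[x]xy__   read x → write z, move right, go to B
B | zzz[x]y__   read x → write z, move right, go to B
B | zzzz[y]__   read y → write z, move left, go to A
A | zzz[z]z__   read z → write x, move right, go to C
C | zzzx[z]__   read z → write x, move left, go to D
D | zzz[x]x__   read x → write z, move right, go to B
B | zzzz[x]__   read x → write z, move right, go to B
B | zzzzz[_]_   read _ → write y, move left, go to A
A | zzzz[z]y_   read z → write x, move right, go to C
C | zzzzx[y]_   read y → write _, move right, go to D
D | zzzzx_[_]   read _ → write x, move left, go to H
H | zzzzx[_]x
M halts after 19 transitions.

19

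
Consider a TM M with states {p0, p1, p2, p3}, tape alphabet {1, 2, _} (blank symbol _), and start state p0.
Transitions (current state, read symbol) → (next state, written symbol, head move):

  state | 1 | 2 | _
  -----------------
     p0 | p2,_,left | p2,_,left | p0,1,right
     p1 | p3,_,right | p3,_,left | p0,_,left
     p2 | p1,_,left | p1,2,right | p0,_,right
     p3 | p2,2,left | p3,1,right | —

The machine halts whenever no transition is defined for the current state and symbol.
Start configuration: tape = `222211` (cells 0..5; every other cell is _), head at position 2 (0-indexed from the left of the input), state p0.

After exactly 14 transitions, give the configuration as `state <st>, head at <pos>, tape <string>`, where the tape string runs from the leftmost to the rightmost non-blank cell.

p0 | _22[2]211   read 2 → write _, move left, go to p2
p2 | _2[2]_211   read 2 → write 2, move right, go to p1
p1 | _22[_]211   read _ → write _, move left, go to p0
p0 | _2[2]_211   read 2 → write _, move left, go to p2
p2 | _[2]__211   read 2 → write 2, move right, go to p1
p1 | _2[_]_211   read _ → write _, move left, go to p0
p0 | _[2]__211   read 2 → write _, move left, go to p2
p2 | [_]___211   read _ → write _, move right, go to p0
p0 | _[_]__211   read _ → write 1, move right, go to p0
p0 | _1[_]_211   read _ → write 1, move right, go to p0
p0 | _11[_]211   read _ → write 1, move right, go to p0
p0 | _111[2]11   read 2 → write _, move left, go to p2
p2 | _11[1]_11   read 1 → write _, move left, go to p1
p1 | _1[1]__11   read 1 → write _, move right, go to p3
p3 | _1_[_]_11
After 14 steps: state p3, head at 2, tape 1___11.

state p3, head at 2, tape 1___11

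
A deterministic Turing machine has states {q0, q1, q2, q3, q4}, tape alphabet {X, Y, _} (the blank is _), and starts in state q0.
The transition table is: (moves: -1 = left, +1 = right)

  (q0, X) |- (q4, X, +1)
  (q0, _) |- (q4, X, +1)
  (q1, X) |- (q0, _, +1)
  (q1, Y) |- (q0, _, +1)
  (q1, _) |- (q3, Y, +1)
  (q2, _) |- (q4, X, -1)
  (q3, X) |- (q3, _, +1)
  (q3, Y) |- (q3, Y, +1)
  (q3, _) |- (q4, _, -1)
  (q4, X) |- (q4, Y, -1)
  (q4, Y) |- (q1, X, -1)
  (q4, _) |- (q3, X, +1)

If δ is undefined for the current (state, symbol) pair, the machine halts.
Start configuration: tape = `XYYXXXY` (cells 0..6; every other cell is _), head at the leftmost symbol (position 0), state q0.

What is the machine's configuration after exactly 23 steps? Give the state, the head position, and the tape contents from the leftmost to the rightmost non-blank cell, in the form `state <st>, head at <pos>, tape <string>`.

state=q0 head=0 tape=[X]YYXXXY_   (q0,X)→(q4,X,+1)
state=q4 head=1 tape=X[Y]YXXXY_   (q4,Y)→(q1,X,-1)
state=q1 head=0 tape=[X]XYXXXY_   (q1,X)→(q0,_,+1)
state=q0 head=1 tape=_[X]YXXXY_   (q0,X)→(q4,X,+1)
state=q4 head=2 tape=_X[Y]XXXY_   (q4,Y)→(q1,X,-1)
state=q1 head=1 tape=_[X]XXXXY_   (q1,X)→(q0,_,+1)
state=q0 head=2 tape=__[X]XXXY_   (q0,X)→(q4,X,+1)
state=q4 head=3 tape=__X[X]XXY_   (q4,X)→(q4,Y,-1)
state=q4 head=2 tape=__[X]YXXY_   (q4,X)→(q4,Y,-1)
state=q4 head=1 tape=_[_]YYXXY_   (q4,_)→(q3,X,+1)
state=q3 head=2 tape=_X[Y]YXXY_   (q3,Y)→(q3,Y,+1)
state=q3 head=3 tape=_XY[Y]XXY_   (q3,Y)→(q3,Y,+1)
state=q3 head=4 tape=_XYY[X]XY_   (q3,X)→(q3,_,+1)
state=q3 head=5 tape=_XYY_[X]Y_   (q3,X)→(q3,_,+1)
state=q3 head=6 tape=_XYY__[Y]_   (q3,Y)→(q3,Y,+1)
state=q3 head=7 tape=_XYY__Y[_]   (q3,_)→(q4,_,-1)
state=q4 head=6 tape=_XYY__[Y]_   (q4,Y)→(q1,X,-1)
state=q1 head=5 tape=_XYY_[_]X_   (q1,_)→(q3,Y,+1)
state=q3 head=6 tape=_XYY_Y[X]_   (q3,X)→(q3,_,+1)
state=q3 head=7 tape=_XYY_Y_[_]   (q3,_)→(q4,_,-1)
state=q4 head=6 tape=_XYY_Y[_]_   (q4,_)→(q3,X,+1)
state=q3 head=7 tape=_XYY_YX[_]   (q3,_)→(q4,_,-1)
state=q4 head=6 tape=_XYY_Y[X]_   (q4,X)→(q4,Y,-1)
state=q4 head=5 tape=_XYY_[Y]Y_
After 23 steps: state q4, head at 5, tape XYY_YY.

state q4, head at 5, tape XYY_YY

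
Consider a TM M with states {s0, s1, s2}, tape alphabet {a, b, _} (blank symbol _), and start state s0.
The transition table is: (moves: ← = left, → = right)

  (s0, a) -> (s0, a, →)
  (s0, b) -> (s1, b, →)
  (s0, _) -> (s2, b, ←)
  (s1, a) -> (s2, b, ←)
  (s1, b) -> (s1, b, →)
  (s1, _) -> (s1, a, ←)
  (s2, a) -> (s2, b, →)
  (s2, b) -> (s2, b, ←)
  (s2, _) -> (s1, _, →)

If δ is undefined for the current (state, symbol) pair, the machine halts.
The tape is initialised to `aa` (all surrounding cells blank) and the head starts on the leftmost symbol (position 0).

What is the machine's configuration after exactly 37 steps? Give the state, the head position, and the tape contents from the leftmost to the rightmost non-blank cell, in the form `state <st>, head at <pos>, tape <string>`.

state=s0 head=0 tape=_[a]a____   (s0,a)→(s0,a,→)
state=s0 head=1 tape=_a[a]____   (s0,a)→(s0,a,→)
state=s0 head=2 tape=_aa[_]___   (s0,_)→(s2,b,←)
state=s2 head=1 tape=_a[a]b___   (s2,a)→(s2,b,→)
state=s2 head=2 tape=_ab[b]___   (s2,b)→(s2,b,←)
state=s2 head=1 tape=_a[b]b___   (s2,b)→(s2,b,←)
state=s2 head=0 tape=_[a]bb___   (s2,a)→(s2,b,→)
state=s2 head=1 tape=_b[b]b___   (s2,b)→(s2,b,←)
state=s2 head=0 tape=_[b]bb___   (s2,b)→(s2,b,←)
state=s2 head=-1 tape=[_]bbb___   (s2,_)→(s1,_,→)
state=s1 head=0 tape=_[b]bb___   (s1,b)→(s1,b,→)
state=s1 head=1 tape=_b[b]b___   (s1,b)→(s1,b,→)
state=s1 head=2 tape=_bb[b]___   (s1,b)→(s1,b,→)
state=s1 head=3 tape=_bbb[_]__   (s1,_)→(s1,a,←)
state=s1 head=2 tape=_bb[b]a__   (s1,b)→(s1,b,→)
state=s1 head=3 tape=_bbb[a]__   (s1,a)→(s2,b,←)
state=s2 head=2 tape=_bb[b]b__   (s2,b)→(s2,b,←)
state=s2 head=1 tape=_b[b]bb__   (s2,b)→(s2,b,←)
state=s2 head=0 tape=_[b]bbb__   (s2,b)→(s2,b,←)
state=s2 head=-1 tape=[_]bbbb__   (s2,_)→(s1,_,→)
state=s1 head=0 tape=_[b]bbb__   (s1,b)→(s1,b,→)
state=s1 head=1 tape=_b[b]bb__   (s1,b)→(s1,b,→)
state=s1 head=2 tape=_bb[b]b__   (s1,b)→(s1,b,→)
state=s1 head=3 tape=_bbb[b]__   (s1,b)→(s1,b,→)
state=s1 head=4 tape=_bbbb[_]_   (s1,_)→(s1,a,←)
state=s1 head=3 tape=_bbb[b]a_   (s1,b)→(s1,b,→)
state=s1 head=4 tape=_bbbb[a]_   (s1,a)→(s2,b,←)
state=s2 head=3 tape=_bbb[b]b_   (s2,b)→(s2,b,←)
state=s2 head=2 tape=_bb[b]bb_   (s2,b)→(s2,b,←)
state=s2 head=1 tape=_b[b]bbb_   (s2,b)→(s2,b,←)
state=s2 head=0 tape=_[b]bbbb_   (s2,b)→(s2,b,←)
state=s2 head=-1 tape=[_]bbbbb_   (s2,_)→(s1,_,→)
state=s1 head=0 tape=_[b]bbbb_   (s1,b)→(s1,b,→)
state=s1 head=1 tape=_b[b]bbb_   (s1,b)→(s1,b,→)
state=s1 head=2 tape=_bb[b]bb_   (s1,b)→(s1,b,→)
state=s1 head=3 tape=_bbb[b]b_   (s1,b)→(s1,b,→)
state=s1 head=4 tape=_bbbb[b]_   (s1,b)→(s1,b,→)
state=s1 head=5 tape=_bbbbb[_]
After 37 steps: state s1, head at 5, tape bbbbb.

state s1, head at 5, tape bbbbb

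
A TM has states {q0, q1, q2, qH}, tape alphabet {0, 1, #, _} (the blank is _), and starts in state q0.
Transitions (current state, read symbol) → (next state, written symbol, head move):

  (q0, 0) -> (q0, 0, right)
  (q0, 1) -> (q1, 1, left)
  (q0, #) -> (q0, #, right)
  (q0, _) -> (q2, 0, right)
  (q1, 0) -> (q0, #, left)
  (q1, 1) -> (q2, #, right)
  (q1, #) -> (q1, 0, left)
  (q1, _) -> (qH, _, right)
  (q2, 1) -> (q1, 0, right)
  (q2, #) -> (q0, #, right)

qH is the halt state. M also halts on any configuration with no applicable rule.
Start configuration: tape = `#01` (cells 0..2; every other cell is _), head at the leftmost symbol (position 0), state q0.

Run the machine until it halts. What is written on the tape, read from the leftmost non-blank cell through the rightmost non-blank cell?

001

state=q0 head=0 tape=_[#]01   (q0,#)→(q0,#,right)
state=q0 head=1 tape=_#[0]1   (q0,0)→(q0,0,right)
state=q0 head=2 tape=_#0[1]   (q0,1)→(q1,1,left)
state=q1 head=1 tape=_#[0]1   (q1,0)→(q0,#,left)
state=q0 head=0 tape=_[#]#1   (q0,#)→(q0,#,right)
state=q0 head=1 tape=_#[#]1   (q0,#)→(q0,#,right)
state=q0 head=2 tape=_##[1]   (q0,1)→(q1,1,left)
state=q1 head=1 tape=_#[#]1   (q1,#)→(q1,0,left)
state=q1 head=0 tape=_[#]01   (q1,#)→(q1,0,left)
state=q1 head=-1 tape=[_]001   (q1,_)→(qH,_,right)
state=qH head=0 tape=_[0]01
The non-blank tape span at halt is 001.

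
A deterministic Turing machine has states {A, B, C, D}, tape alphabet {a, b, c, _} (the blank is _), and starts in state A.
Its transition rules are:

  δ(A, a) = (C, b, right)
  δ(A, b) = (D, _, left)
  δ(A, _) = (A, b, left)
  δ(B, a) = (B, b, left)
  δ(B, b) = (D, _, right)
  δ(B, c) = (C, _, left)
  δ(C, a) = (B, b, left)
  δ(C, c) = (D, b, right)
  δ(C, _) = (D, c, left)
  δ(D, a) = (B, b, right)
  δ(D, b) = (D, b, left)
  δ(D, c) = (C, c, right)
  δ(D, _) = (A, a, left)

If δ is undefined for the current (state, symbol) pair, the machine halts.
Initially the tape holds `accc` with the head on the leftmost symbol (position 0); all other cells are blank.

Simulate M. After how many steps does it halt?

11

state=A head=0 tape=[a]ccc__   (A,a)→(C,b,right)
state=C head=1 tape=b[c]cc__   (C,c)→(D,b,right)
state=D head=2 tape=bb[c]c__   (D,c)→(C,c,right)
state=C head=3 tape=bbc[c]__   (C,c)→(D,b,right)
state=D head=4 tape=bbcb[_]_   (D,_)→(A,a,left)
state=A head=3 tape=bbc[b]a_   (A,b)→(D,_,left)
state=D head=2 tape=bb[c]_a_   (D,c)→(C,c,right)
state=C head=3 tape=bbc[_]a_   (C,_)→(D,c,left)
state=D head=2 tape=bb[c]ca_   (D,c)→(C,c,right)
state=C head=3 tape=bbc[c]a_   (C,c)→(D,b,right)
state=D head=4 tape=bbcb[a]_   (D,a)→(B,b,right)
state=B head=5 tape=bbcbb[_]
M halts after 11 transitions.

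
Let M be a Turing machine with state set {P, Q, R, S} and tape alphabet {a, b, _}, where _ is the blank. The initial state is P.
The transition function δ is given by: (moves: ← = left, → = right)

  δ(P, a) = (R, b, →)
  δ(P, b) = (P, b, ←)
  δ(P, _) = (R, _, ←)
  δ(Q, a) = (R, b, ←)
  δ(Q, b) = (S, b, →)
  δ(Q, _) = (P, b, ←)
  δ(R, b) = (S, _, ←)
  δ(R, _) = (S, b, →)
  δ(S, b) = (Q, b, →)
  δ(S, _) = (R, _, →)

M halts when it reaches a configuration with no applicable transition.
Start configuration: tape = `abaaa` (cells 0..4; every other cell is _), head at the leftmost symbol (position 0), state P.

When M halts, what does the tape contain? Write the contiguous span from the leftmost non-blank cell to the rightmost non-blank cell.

b_bbbaa

state=P head=0 tape=___[a]baaa   (P,a)→(R,b,→)
state=R head=1 tape=___b[b]aaa   (R,b)→(S,_,←)
state=S head=0 tape=___[b]_aaa   (S,b)→(Q,b,→)
state=Q head=1 tape=___b[_]aaa   (Q,_)→(P,b,←)
state=P head=0 tape=___[b]baaa   (P,b)→(P,b,←)
state=P head=-1 tape=__[_]bbaaa   (P,_)→(R,_,←)
state=R head=-2 tape=_[_]_bbaaa   (R,_)→(S,b,→)
state=S head=-1 tape=_b[_]bbaaa   (S,_)→(R,_,→)
state=R head=0 tape=_b_[b]baaa   (R,b)→(S,_,←)
state=S head=-1 tape=_b[_]_baaa   (S,_)→(R,_,→)
state=R head=0 tape=_b_[_]baaa   (R,_)→(S,b,→)
state=S head=1 tape=_b_b[b]aaa   (S,b)→(Q,b,→)
state=Q head=2 tape=_b_bb[a]aa   (Q,a)→(R,b,←)
state=R head=1 tape=_b_b[b]baa   (R,b)→(S,_,←)
state=S head=0 tape=_b_[b]_baa   (S,b)→(Q,b,→)
state=Q head=1 tape=_b_b[_]baa   (Q,_)→(P,b,←)
state=P head=0 tape=_b_[b]bbaa   (P,b)→(P,b,←)
state=P head=-1 tape=_b[_]bbbaa   (P,_)→(R,_,←)
state=R head=-2 tape=_[b]_bbbaa   (R,b)→(S,_,←)
state=S head=-3 tape=[_]__bbbaa   (S,_)→(R,_,→)
state=R head=-2 tape=_[_]_bbbaa   (R,_)→(S,b,→)
state=S head=-1 tape=_b[_]bbbaa   (S,_)→(R,_,→)
state=R head=0 tape=_b_[b]bbaa   (R,b)→(S,_,←)
state=S head=-1 tape=_b[_]_bbaa   (S,_)→(R,_,→)
state=R head=0 tape=_b_[_]bbaa   (R,_)→(S,b,→)
state=S head=1 tape=_b_b[b]baa   (S,b)→(Q,b,→)
state=Q head=2 tape=_b_bb[b]aa   (Q,b)→(S,b,→)
state=S head=3 tape=_b_bbb[a]a
The non-blank tape span at halt is b_bbbaa.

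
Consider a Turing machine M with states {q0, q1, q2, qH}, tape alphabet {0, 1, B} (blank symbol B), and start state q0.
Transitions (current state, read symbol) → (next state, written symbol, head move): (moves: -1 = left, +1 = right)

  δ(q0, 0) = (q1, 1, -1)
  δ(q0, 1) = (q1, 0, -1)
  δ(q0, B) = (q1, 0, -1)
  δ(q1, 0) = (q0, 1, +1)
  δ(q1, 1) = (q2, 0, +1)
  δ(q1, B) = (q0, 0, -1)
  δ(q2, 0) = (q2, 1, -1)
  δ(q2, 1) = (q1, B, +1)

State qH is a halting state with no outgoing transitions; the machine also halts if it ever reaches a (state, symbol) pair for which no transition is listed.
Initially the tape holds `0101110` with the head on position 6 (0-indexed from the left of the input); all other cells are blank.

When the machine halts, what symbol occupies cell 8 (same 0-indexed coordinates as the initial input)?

q0 | 010111[0]BB   read 0 → write 1, move -1, go to q1
q1 | 01011[1]1BB   read 1 → write 0, move +1, go to q2
q2 | 010110[1]BB   read 1 → write B, move +1, go to q1
q1 | 010110B[B]B   read B → write 0, move -1, go to q0
q0 | 010110[B]0B   read B → write 0, move -1, go to q1
q1 | 01011[0]00B   read 0 → write 1, move +1, go to q0
q0 | 010111[0]0B   read 0 → write 1, move -1, go to q1
q1 | 01011[1]10B   read 1 → write 0, move +1, go to q2
q2 | 010110[1]0B   read 1 → write B, move +1, go to q1
q1 | 010110B[0]B   read 0 → write 1, move +1, go to q0
q0 | 010110B1[B]   read B → write 0, move -1, go to q1
q1 | 010110B[1]0   read 1 → write 0, move +1, go to q2
q2 | 010110B0[0]   read 0 → write 1, move -1, go to q2
q2 | 010110B[0]1   read 0 → write 1, move -1, go to q2
q2 | 010110[B]11
Cell 8 holds 1 when M halts.

1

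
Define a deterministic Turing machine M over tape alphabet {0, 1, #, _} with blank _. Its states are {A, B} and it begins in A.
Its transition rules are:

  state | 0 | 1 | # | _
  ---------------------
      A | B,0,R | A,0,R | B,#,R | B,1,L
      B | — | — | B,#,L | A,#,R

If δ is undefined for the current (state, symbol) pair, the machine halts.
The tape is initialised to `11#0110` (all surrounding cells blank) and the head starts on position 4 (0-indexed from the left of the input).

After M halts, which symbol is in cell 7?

#

A | 11#0[1]10__   read 1 → write 0, move R, go to A
A | 11#00[1]0__   read 1 → write 0, move R, go to A
A | 11#000[0]__   read 0 → write 0, move R, go to B
B | 11#0000[_]_   read _ → write #, move R, go to A
A | 11#0000#[_]   read _ → write 1, move L, go to B
B | 11#0000[#]1   read # → write #, move L, go to B
B | 11#000[0]#1
Cell 7 holds # when M halts.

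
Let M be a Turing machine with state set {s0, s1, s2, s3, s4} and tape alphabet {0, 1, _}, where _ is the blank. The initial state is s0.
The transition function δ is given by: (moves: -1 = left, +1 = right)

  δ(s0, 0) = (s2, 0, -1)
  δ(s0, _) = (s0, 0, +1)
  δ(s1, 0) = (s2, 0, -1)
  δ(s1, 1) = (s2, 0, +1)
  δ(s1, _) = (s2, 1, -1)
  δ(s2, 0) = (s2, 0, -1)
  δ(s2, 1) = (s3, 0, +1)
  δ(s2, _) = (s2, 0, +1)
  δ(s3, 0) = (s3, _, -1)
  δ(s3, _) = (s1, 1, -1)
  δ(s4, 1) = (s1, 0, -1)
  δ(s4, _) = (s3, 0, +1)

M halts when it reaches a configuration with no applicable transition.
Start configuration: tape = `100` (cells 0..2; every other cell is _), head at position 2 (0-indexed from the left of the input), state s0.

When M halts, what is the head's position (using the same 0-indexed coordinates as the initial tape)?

s0 | ___10[0]   read 0 → write 0, move -1, go to s2
s2 | ___1[0]0   read 0 → write 0, move -1, go to s2
s2 | ___[1]00   read 1 → write 0, move +1, go to s3
s3 | ___0[0]0   read 0 → write _, move -1, go to s3
s3 | ___[0]_0   read 0 → write _, move -1, go to s3
s3 | __[_]__0   read _ → write 1, move -1, go to s1
s1 | _[_]1__0   read _ → write 1, move -1, go to s2
s2 | [_]11__0   read _ → write 0, move +1, go to s2
s2 | 0[1]1__0   read 1 → write 0, move +1, go to s3
s3 | 00[1]__0
At halt the head is at cell -1.

-1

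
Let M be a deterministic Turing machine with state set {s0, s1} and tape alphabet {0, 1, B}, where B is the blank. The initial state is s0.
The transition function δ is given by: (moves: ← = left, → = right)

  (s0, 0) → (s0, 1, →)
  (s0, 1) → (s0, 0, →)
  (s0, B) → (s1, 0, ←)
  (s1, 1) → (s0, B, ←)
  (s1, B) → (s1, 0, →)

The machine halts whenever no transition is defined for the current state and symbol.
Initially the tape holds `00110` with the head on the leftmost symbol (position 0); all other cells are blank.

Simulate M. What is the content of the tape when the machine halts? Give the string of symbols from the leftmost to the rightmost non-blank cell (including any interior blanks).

s0 | [0]0110B   read 0 → write 1, move →, go to s0
s0 | 1[0]110B   read 0 → write 1, move →, go to s0
s0 | 11[1]10B   read 1 → write 0, move →, go to s0
s0 | 110[1]0B   read 1 → write 0, move →, go to s0
s0 | 1100[0]B   read 0 → write 1, move →, go to s0
s0 | 11001[B]   read B → write 0, move ←, go to s1
s1 | 1100[1]0   read 1 → write B, move ←, go to s0
s0 | 110[0]B0   read 0 → write 1, move →, go to s0
s0 | 1101[B]0   read B → write 0, move ←, go to s1
s1 | 110[1]00   read 1 → write B, move ←, go to s0
s0 | 11[0]B00   read 0 → write 1, move →, go to s0
s0 | 111[B]00   read B → write 0, move ←, go to s1
s1 | 11[1]000   read 1 → write B, move ←, go to s0
s0 | 1[1]B000   read 1 → write 0, move →, go to s0
s0 | 10[B]000   read B → write 0, move ←, go to s1
s1 | 1[0]0000
The non-blank tape span at halt is 100000.

100000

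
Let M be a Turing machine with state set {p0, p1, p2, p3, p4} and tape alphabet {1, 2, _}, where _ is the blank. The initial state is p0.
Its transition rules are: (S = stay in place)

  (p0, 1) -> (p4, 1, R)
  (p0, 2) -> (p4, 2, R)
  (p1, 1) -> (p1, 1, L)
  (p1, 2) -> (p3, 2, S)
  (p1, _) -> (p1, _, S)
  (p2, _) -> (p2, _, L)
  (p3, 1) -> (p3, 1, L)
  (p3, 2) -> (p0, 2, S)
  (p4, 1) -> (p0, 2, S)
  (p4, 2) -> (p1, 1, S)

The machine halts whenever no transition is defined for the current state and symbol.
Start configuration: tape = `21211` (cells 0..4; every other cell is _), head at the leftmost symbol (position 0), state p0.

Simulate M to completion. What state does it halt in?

p0 | [2]1211_   read 2 → write 2, move R, go to p4
p4 | 2[1]211_   read 1 → write 2, move S, go to p0
p0 | 2[2]211_   read 2 → write 2, move R, go to p4
p4 | 22[2]11_   read 2 → write 1, move S, go to p1
p1 | 22[1]11_   read 1 → write 1, move L, go to p1
p1 | 2[2]111_   read 2 → write 2, move S, go to p3
p3 | 2[2]111_   read 2 → write 2, move S, go to p0
p0 | 2[2]111_   read 2 → write 2, move R, go to p4
p4 | 22[1]11_   read 1 → write 2, move S, go to p0
p0 | 22[2]11_   read 2 → write 2, move R, go to p4
p4 | 222[1]1_   read 1 → write 2, move S, go to p0
p0 | 222[2]1_   read 2 → write 2, move R, go to p4
p4 | 2222[1]_   read 1 → write 2, move S, go to p0
p0 | 2222[2]_   read 2 → write 2, move R, go to p4
p4 | 22222[_]
No transition is defined for (p4, _); M halts in state p4.

p4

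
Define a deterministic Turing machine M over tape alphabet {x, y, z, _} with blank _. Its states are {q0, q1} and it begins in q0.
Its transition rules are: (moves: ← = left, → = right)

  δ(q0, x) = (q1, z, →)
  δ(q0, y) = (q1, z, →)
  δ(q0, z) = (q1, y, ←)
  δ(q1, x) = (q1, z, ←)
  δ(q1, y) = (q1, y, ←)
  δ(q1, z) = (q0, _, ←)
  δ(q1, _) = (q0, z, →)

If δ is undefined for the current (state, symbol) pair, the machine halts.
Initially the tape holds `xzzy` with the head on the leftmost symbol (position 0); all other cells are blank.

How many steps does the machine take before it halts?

state=q0 head=0 tape=__[x]zzy   (q0,x)→(q1,z,→)
state=q1 head=1 tape=__z[z]zy   (q1,z)→(q0,_,←)
state=q0 head=0 tape=__[z]_zy   (q0,z)→(q1,y,←)
state=q1 head=-1 tape=_[_]y_zy   (q1,_)→(q0,z,→)
state=q0 head=0 tape=_z[y]_zy   (q0,y)→(q1,z,→)
state=q1 head=1 tape=_zz[_]zy   (q1,_)→(q0,z,→)
state=q0 head=2 tape=_zzz[z]y   (q0,z)→(q1,y,←)
state=q1 head=1 tape=_zz[z]yy   (q1,z)→(q0,_,←)
state=q0 head=0 tape=_z[z]_yy   (q0,z)→(q1,y,←)
state=q1 head=-1 tape=_[z]y_yy   (q1,z)→(q0,_,←)
state=q0 head=-2 tape=[_]_y_yy
M halts after 10 transitions.

10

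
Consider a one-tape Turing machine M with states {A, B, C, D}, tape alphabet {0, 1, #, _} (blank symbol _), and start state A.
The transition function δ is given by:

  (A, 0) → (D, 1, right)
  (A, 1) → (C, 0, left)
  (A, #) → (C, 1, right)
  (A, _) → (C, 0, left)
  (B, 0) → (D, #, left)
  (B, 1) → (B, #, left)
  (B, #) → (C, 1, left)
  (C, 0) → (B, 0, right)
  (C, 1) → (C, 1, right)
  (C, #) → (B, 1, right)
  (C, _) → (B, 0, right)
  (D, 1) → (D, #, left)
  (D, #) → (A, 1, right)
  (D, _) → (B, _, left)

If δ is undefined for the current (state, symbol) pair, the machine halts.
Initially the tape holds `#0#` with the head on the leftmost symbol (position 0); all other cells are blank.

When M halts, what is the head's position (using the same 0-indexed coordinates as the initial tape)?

-2

A | __[#]0#   read # → write 1, move right, go to C
C | __1[0]#   read 0 → write 0, move right, go to B
B | __10[#]   read # → write 1, move left, go to C
C | __1[0]1   read 0 → write 0, move right, go to B
B | __10[1]   read 1 → write #, move left, go to B
B | __1[0]#   read 0 → write #, move left, go to D
D | __[1]##   read 1 → write #, move left, go to D
D | _[_]###   read _ → write _, move left, go to B
B | [_]_###
At halt the head is at cell -2.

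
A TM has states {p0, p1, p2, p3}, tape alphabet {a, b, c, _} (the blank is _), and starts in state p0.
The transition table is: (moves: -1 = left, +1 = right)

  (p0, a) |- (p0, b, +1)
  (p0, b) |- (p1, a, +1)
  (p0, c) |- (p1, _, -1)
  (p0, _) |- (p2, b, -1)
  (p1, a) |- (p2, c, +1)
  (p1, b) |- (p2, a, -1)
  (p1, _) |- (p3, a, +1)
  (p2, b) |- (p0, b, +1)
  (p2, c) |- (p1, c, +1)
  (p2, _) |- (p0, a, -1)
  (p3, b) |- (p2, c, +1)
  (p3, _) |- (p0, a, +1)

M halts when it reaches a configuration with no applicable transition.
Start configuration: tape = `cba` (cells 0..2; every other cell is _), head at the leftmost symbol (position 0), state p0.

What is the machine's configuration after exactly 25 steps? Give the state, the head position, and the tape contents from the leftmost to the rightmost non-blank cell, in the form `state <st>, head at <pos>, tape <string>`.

p0 | __[c]ba___   read c → write _, move -1, go to p1
p1 | _[_]_ba___   read _ → write a, move +1, go to p3
p3 | _a[_]ba___   read _ → write a, move +1, go to p0
p0 | _aa[b]a___   read b → write a, move +1, go to p1
p1 | _aaa[a]___   read a → write c, move +1, go to p2
p2 | _aaac[_]__   read _ → write a, move -1, go to p0
p0 | _aaa[c]a__   read c → write _, move -1, go to p1
p1 | _aa[a]_a__   read a → write c, move +1, go to p2
p2 | _aac[_]a__   read _ → write a, move -1, go to p0
p0 | _aa[c]aa__   read c → write _, move -1, go to p1
p1 | _a[a]_aa__   read a → write c, move +1, go to p2
p2 | _ac[_]aa__   read _ → write a, move -1, go to p0
p0 | _a[c]aaa__   read c → write _, move -1, go to p1
p1 | _[a]_aaa__   read a → write c, move +1, go to p2
p2 | _c[_]aaa__   read _ → write a, move -1, go to p0
p0 | _[c]aaaa__   read c → write _, move -1, go to p1
p1 | [_]_aaaa__   read _ → write a, move +1, go to p3
p3 | a[_]aaaa__   read _ → write a, move +1, go to p0
p0 | aa[a]aaa__   read a → write b, move +1, go to p0
p0 | aab[a]aa__   read a → write b, move +1, go to p0
p0 | aabb[a]a__   read a → write b, move +1, go to p0
p0 | aabbb[a]__   read a → write b, move +1, go to p0
p0 | aabbbb[_]_   read _ → write b, move -1, go to p2
p2 | aabbb[b]b_   read b → write b, move +1, go to p0
p0 | aabbbb[b]_   read b → write a, move +1, go to p1
p1 | aabbbba[_]
After 25 steps: state p1, head at 5, tape aabbbba.

state p1, head at 5, tape aabbbba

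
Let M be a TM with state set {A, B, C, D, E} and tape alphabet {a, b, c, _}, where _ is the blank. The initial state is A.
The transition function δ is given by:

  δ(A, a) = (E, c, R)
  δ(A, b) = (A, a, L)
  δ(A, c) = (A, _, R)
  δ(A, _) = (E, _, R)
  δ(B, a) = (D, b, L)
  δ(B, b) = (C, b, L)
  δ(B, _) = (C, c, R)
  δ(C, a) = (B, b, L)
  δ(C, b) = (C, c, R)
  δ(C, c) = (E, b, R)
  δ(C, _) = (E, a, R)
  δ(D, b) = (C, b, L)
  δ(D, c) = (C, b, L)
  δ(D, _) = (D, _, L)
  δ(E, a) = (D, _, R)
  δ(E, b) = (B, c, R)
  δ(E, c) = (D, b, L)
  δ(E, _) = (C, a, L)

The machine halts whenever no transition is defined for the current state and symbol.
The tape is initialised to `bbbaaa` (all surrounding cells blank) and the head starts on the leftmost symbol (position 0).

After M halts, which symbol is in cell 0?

state=A head=0 tape=_[b]bbaaa   (A,b)→(A,a,L)
state=A head=-1 tape=[_]abbaaa   (A,_)→(E,_,R)
state=E head=0 tape=_[a]bbaaa   (E,a)→(D,_,R)
state=D head=1 tape=__[b]baaa   (D,b)→(C,b,L)
state=C head=0 tape=_[_]bbaaa   (C,_)→(E,a,R)
state=E head=1 tape=_a[b]baaa   (E,b)→(B,c,R)
state=B head=2 tape=_ac[b]aaa   (B,b)→(C,b,L)
state=C head=1 tape=_a[c]baaa   (C,c)→(E,b,R)
state=E head=2 tape=_ab[b]aaa   (E,b)→(B,c,R)
state=B head=3 tape=_abc[a]aa   (B,a)→(D,b,L)
state=D head=2 tape=_ab[c]baa   (D,c)→(C,b,L)
state=C head=1 tape=_a[b]bbaa   (C,b)→(C,c,R)
state=C head=2 tape=_ac[b]baa   (C,b)→(C,c,R)
state=C head=3 tape=_acc[b]aa   (C,b)→(C,c,R)
state=C head=4 tape=_accc[a]a   (C,a)→(B,b,L)
state=B head=3 tape=_acc[c]ba
Cell 0 holds a when M halts.

a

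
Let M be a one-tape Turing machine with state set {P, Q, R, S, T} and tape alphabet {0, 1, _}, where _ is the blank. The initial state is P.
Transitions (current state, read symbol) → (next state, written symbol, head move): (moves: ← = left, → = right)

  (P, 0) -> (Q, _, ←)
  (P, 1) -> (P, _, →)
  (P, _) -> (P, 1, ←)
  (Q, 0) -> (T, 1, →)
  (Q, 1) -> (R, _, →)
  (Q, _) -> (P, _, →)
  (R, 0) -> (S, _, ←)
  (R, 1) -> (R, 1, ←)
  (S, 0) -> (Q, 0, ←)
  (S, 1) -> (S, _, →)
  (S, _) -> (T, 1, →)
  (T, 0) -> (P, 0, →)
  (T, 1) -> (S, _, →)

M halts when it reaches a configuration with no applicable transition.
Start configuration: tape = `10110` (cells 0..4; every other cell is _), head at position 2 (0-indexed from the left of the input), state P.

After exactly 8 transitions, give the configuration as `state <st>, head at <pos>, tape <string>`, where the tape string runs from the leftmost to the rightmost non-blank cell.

state Q, head at 0, tape 1_111

state=P head=2 tape=10[1]10   (P,1)→(P,_,→)
state=P head=3 tape=10_[1]0   (P,1)→(P,_,→)
state=P head=4 tape=10__[0]   (P,0)→(Q,_,←)
state=Q head=3 tape=10_[_]_   (Q,_)→(P,_,→)
state=P head=4 tape=10__[_]   (P,_)→(P,1,←)
state=P head=3 tape=10_[_]1   (P,_)→(P,1,←)
state=P head=2 tape=10[_]11   (P,_)→(P,1,←)
state=P head=1 tape=1[0]111   (P,0)→(Q,_,←)
state=Q head=0 tape=[1]_111
After 8 steps: state Q, head at 0, tape 1_111.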